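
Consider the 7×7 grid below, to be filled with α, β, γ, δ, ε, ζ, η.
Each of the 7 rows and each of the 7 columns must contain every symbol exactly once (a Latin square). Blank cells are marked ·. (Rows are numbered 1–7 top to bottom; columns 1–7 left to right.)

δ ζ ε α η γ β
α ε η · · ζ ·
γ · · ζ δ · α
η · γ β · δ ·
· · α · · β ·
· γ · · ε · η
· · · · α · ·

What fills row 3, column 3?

Row 3 already has {α, γ, δ, ζ} and column 3 already has {α, γ, ε, η}, so row 3, column 3 must be β.

β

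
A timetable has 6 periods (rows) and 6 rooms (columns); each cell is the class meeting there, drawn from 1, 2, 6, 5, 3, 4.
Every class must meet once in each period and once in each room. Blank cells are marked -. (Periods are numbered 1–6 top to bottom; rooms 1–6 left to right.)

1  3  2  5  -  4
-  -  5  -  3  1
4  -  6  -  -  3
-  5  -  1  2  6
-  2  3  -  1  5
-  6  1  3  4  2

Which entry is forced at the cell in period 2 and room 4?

6

Period 1, room 5: period 1 has {1, 2, 5, 3, 4} and room 5 has {1, 2, 3, 4}, leaving only 6.
Period 2, room 2: period 2 has {1, 5, 3} and room 2 has {2, 6, 5, 3}, leaving only 4.
Period 3, room 2: period 3 has {6, 3, 4} and room 2 has {2, 6, 5, 3, 4}, leaving only 1.
Period 3, room 4: period 3 has {1, 6, 3, 4} and room 4 has {1, 5, 3}, leaving only 2.
Period 2 already has {1, 5, 3, 4} and room 4 already has {1, 2, 5, 3}, so period 2, room 4 must be 6.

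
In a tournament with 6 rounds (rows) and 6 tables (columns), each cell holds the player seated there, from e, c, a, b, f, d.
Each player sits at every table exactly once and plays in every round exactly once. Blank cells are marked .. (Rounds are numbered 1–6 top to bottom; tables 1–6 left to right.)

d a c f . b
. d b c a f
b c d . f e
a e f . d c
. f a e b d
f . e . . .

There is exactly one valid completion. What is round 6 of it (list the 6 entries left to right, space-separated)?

Round 6, table 2: round 6 has {e, f} and table 2 has {e, c, a, f, d}, leaving only b.
Round 6, table 5: round 6 has {e, b, f} and table 5 has {a, b, f, d}, leaving only c.
Round 6, table 6: round 6 has {e, c, b, f} and table 6 has {e, c, b, f, d}, leaving only a.
Round 6, table 4: round 6 has {e, c, a, b, f} and table 4 has {e, c, f}, leaving only d.
So round 6 reads: f b e d c a.

f b e d c a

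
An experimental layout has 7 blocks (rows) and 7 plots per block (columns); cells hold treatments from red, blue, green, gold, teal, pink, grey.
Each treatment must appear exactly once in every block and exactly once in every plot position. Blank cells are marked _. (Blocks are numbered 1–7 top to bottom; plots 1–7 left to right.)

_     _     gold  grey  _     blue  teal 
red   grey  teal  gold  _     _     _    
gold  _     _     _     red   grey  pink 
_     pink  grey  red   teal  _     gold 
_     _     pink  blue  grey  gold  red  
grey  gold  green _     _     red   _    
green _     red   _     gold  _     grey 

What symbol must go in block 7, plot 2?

blue

Block 1, plot 1: block 1 has {blue, gold, teal, grey} and plot 1 has {red, green, gold, grey}, leaving only pink.
Block 1, plot 5: block 1 has {blue, gold, teal, pink, grey} and plot 5 has {red, gold, teal, grey}, leaving only green.
Block 1, plot 2: block 1 has {blue, green, gold, teal, pink, grey} and plot 2 has {gold, pink, grey}, leaving only red.
Block 3, plot 3: block 3 has {red, gold, pink, grey} and plot 3 has {red, green, gold, teal, pink, grey}, leaving only blue.
Block 4, plot 1: block 4 has {red, gold, teal, pink, grey} and plot 1 has {red, green, gold, pink, grey}, leaving only blue.
Block 4, plot 6: block 4 has {red, blue, gold, teal, pink, grey} and plot 6 has {red, blue, gold, grey}, leaving only green.
Block 2, plot 6: block 2 has {red, gold, teal, grey} and plot 6 has {red, blue, green, gold, grey}, leaving only pink.
Block 2, plot 5: block 2 has {red, gold, teal, pink, grey} and plot 5 has {red, green, gold, teal, grey}, leaving only blue.
Block 2, plot 7: block 2 has {red, blue, gold, teal, pink, grey} and plot 7 has {red, gold, teal, pink, grey}, leaving only green.
Block 5, plot 1: block 5 has {red, blue, gold, pink, grey} and plot 1 has {red, blue, green, gold, pink, grey}, leaving only teal.
Block 5, plot 2: block 5 has {red, blue, gold, teal, pink, grey} and plot 2 has {red, gold, pink, grey}, leaving only green.
Block 3, plot 2: block 3 has {red, blue, gold, pink, grey} and plot 2 has {red, green, gold, pink, grey}, leaving only teal.
Block 7 already has {red, green, gold, grey} and plot 2 already has {red, green, gold, teal, pink, grey}, so block 7, plot 2 must be blue.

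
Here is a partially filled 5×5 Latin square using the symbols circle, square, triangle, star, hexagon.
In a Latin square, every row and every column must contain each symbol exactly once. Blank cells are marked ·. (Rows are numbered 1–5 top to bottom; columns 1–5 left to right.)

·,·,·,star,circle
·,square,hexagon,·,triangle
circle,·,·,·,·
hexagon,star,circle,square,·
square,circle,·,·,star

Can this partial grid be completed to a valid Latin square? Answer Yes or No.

Row 4, column 5: row 4 together with column 5 already contain {circle, square, triangle, star, hexagon} — every symbol — so nothing can go there. The grid has no valid completion.

No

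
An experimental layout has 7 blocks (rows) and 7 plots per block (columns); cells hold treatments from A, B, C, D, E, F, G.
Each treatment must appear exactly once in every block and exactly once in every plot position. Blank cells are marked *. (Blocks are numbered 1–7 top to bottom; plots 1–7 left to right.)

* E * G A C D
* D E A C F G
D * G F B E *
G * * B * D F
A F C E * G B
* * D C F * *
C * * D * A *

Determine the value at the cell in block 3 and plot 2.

Block 2, plot 1: block 2 has {A, C, D, E, F, G} and plot 1 has {A, C, D, G}, leaving only B.
Block 1, plot 1: block 1 has {A, C, D, E, G} and plot 1 has {A, B, C, D, G}, leaving only F.
Block 1, plot 3: block 1 has {A, C, D, E, F, G} and plot 3 has {C, D, E, G}, leaving only B.
Block 4, plot 3: block 4 has {B, D, F, G} and plot 3 has {B, C, D, E, G}, leaving only A.
Block 4, plot 2: block 4 has {A, B, D, F, G} and plot 2 has {D, E, F}, leaving only C.
Block 3 already has {B, D, E, F, G} and plot 2 already has {C, D, E, F}, so block 3, plot 2 must be A.

A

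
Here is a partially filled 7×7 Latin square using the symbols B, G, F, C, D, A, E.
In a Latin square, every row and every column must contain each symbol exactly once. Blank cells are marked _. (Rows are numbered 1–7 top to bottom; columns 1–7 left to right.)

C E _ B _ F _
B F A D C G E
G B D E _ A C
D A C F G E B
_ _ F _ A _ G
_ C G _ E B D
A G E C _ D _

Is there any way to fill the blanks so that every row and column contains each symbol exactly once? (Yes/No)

Row 1, column 3: row 1 together with column 3 already contain {B, G, F, C, D, A, E} — every symbol — so nothing can go there. The grid has no valid completion.

No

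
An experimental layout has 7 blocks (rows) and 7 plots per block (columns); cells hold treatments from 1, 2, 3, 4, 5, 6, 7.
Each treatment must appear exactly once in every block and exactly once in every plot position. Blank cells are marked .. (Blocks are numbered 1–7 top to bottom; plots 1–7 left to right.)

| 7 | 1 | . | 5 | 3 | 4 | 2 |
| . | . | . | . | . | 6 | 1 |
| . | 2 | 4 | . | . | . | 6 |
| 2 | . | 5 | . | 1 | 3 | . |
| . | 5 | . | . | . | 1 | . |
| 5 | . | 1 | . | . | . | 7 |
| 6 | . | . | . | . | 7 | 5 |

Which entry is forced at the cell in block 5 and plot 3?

7

Block 1, plot 3: block 1 has {1, 2, 3, 4, 5, 7} and plot 3 has {1, 4, 5}, leaving only 6.
Block 3, plot 6: block 3 has {2, 4, 6} and plot 6 has {1, 3, 4, 6, 7}, leaving only 5.
Block 3, plot 5: block 3 has {2, 4, 5, 6} and plot 5 has {1, 3}, leaving only 7.
Block 4, plot 7: block 4 has {1, 2, 3, 5} and plot 7 has {1, 2, 5, 6, 7}, leaving only 4.
Block 5, plot 7: block 5 has {1, 5} and plot 7 has {1, 2, 4, 5, 6, 7}, leaving only 3.
Block 5, plot 1: block 5 has {1, 3, 5} and plot 1 has {2, 5, 6, 7}, leaving only 4.
Block 2, plot 1: block 2 has {1, 6} and plot 1 has {2, 4, 5, 6, 7}, leaving only 3.
Block 3, plot 1: block 3 has {2, 4, 5, 6, 7} and plot 1 has {2, 3, 4, 5, 6, 7}, leaving only 1.
Block 3, plot 4: block 3 has {1, 2, 4, 5, 6, 7} and plot 4 has {5}, leaving only 3.
Block 6, plot 6: block 6 has {1, 5, 7} and plot 6 has {1, 3, 4, 5, 6, 7}, leaving only 2.
Block 5, plot 3 is narrowed to {2, 7}.
If it were 2, then block 6, plot 5 would be left with no valid symbol.
So block 5, plot 3 must be 7.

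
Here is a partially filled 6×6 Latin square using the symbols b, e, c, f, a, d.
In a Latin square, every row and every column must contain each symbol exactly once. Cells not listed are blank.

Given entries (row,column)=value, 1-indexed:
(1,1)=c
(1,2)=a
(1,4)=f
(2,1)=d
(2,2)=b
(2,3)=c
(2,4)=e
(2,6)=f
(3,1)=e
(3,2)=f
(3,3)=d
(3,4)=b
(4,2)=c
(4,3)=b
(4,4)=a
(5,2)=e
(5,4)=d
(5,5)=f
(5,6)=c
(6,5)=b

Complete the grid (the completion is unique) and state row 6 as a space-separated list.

Row 6, column 2: row 6 has {b} and column 2 has {b, e, c, f, a}, leaving only d.
Row 6, column 4: row 6 has {b, d} and column 4 has {b, e, f, a, d}, leaving only c.
Row 1, column 3: row 1 has {c, f, a} and column 3 has {b, c, d}, leaving only e.
Row 1, column 5: row 1 has {e, c, f, a} and column 5 has {b, f}, leaving only d.
Row 1, column 6: row 1 has {e, c, f, a, d} and column 6 has {c, f}, leaving only b.
Row 2, column 5: row 2 has {b, e, c, f, d} and column 5 has {b, f, d}, leaving only a.
Row 3, column 5: row 3 has {b, e, f, d} and column 5 has {b, f, a, d}, leaving only c.
Row 3, column 6: row 3 has {b, e, c, f, d} and column 6 has {b, c, f}, leaving only a.
Row 6, column 6: row 6 has {b, c, d} and column 6 has {b, c, f, a}, leaving only e.
Row 4, column 1: row 4 has {b, c, a} and column 1 has {e, c, d}, leaving only f.
Row 6, column 1: row 6 has {b, e, c, d} and column 1 has {e, c, f, d}, leaving only a.
Row 6, column 3: row 6 has {b, e, c, a, d} and column 3 has {b, e, c, d}, leaving only f.
So row 6 reads: a d f c b e.

a d f c b e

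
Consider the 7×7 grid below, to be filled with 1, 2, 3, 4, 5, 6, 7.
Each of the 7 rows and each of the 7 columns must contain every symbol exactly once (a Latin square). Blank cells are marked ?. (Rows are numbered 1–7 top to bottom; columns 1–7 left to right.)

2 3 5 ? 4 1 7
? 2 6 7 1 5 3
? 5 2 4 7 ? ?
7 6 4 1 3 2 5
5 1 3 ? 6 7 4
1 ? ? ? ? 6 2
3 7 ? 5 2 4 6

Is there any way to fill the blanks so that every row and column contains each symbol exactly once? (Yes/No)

No row or column among the givens repeats a symbol, and propagating forced cells runs into no contradiction.
One valid completion exists (for instance, 2 3 5 6 4 1 7 / 4 2 6 7 1 5 3 / 6 5 2 4 7 3 1 / 7 6 4 1 3 2 5 / 5 1 3 2 6 7 4 / 1 4 7 3 5 6 2 / 3 7 1 5 2 4 6).

Yes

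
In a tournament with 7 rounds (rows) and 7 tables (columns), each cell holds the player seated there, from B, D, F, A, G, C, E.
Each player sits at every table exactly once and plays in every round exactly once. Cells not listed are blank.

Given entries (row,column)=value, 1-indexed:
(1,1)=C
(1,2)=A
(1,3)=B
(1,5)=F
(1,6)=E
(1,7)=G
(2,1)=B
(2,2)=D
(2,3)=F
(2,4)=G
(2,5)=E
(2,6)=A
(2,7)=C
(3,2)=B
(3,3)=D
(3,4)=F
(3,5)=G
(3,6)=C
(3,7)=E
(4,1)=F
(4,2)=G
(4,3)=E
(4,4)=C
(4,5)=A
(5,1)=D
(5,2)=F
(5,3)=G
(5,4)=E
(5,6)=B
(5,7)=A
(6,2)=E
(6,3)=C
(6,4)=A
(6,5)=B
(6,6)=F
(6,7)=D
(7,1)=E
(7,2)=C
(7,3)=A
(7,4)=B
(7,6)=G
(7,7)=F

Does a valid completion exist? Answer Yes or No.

No round or table among the givens repeats a symbol, and propagating forced cells runs into no contradiction.
One valid completion exists (for instance, C A B D F E G / B D F G E A C / A B D F G C E / F G E C A D B / D F G E C B A / G E C A B F D / E C A B D G F).

Yes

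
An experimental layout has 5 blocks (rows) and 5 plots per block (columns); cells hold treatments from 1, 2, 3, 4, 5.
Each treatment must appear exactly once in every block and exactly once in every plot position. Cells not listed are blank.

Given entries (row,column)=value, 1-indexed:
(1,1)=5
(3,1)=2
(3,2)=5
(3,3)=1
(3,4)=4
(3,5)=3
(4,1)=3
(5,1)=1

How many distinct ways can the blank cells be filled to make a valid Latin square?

Block 1, plot 2: eliminating its block and plot leaves {1, 2, 3, 4}.
Block 1, plot 3: eliminating its block and plot leaves {2, 3, 4}.
Block 1, plot 4: eliminating its block and plot leaves {1, 2, 3}.
Block 1, plot 5: eliminating its block and plot leaves {1, 2, 4}.
Block 2, plot 1: eliminating its block and plot leaves {4}.
Block 2, plot 2: eliminating its block and plot leaves {1, 2, 3, 4}.
Block 2, plot 3: eliminating its block and plot leaves {2, 3, 4, 5}.
Block 2, plot 4: eliminating its block and plot leaves {1, 2, 3, 5}.
Block 2, plot 5: eliminating its block and plot leaves {1, 2, 4, 5}.
Block 4, plot 2: eliminating its block and plot leaves {1, 2, 4}.
Block 4, plot 3: eliminating its block and plot leaves {2, 4, 5}.
Block 4, plot 4: eliminating its block and plot leaves {1, 2, 5}.
Block 4, plot 5: eliminating its block and plot leaves {1, 2, 4, 5}.
Block 5, plot 2: eliminating its block and plot leaves {2, 3, 4}.
Block 5, plot 3: eliminating its block and plot leaves {2, 3, 4, 5}.
Block 5, plot 4: eliminating its block and plot leaves {2, 3, 5}.
Block 5, plot 5: eliminating its block and plot leaves {2, 4, 5}.
Enumerating the assignments across these blanks that avoid any block or plot repeat gives 56 completions.

56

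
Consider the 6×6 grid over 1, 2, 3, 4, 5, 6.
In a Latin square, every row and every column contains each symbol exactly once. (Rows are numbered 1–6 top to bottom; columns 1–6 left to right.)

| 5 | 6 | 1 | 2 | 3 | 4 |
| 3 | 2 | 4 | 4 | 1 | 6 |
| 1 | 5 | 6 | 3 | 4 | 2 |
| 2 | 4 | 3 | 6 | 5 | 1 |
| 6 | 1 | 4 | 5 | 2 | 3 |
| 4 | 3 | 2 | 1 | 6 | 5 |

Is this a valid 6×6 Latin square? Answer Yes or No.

Row 2 contains 4 twice (at columns 3 and 4), so it is not a permutation.

No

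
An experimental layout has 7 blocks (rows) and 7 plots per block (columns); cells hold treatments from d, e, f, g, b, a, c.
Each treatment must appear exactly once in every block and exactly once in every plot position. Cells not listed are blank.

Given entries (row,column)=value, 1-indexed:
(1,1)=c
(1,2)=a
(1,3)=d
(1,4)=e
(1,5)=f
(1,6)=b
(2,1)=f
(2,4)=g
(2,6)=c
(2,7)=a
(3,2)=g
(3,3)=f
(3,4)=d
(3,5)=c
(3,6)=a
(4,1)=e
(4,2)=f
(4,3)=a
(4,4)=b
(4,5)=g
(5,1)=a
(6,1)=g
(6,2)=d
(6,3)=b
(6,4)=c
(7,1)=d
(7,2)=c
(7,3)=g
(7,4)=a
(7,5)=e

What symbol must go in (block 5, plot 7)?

Block 1, plot 7: block 1 has {d, e, f, b, a, c} and plot 7 has {a}, leaving only g.
Block 2, plot 3: block 2 has {f, g, a, c} and plot 3 has {d, f, g, b, a}, leaving only e.
Block 2, plot 2: block 2 has {e, f, g, a, c} and plot 2 has {d, f, g, a, c}, leaving only b.
Block 2, plot 5: block 2 has {e, f, g, b, a, c} and plot 5 has {e, f, g, c}, leaving only d.
Block 3, plot 1: block 3 has {d, f, g, a, c} and plot 1 has {d, e, f, g, a, c}, leaving only b.
Block 3, plot 7: block 3 has {d, f, g, b, a, c} and plot 7 has {g, a}, leaving only e.
Block 4, plot 6: block 4 has {e, f, g, b, a} and plot 6 has {b, a, c}, leaving only d.
Block 4, plot 7: block 4 has {d, e, f, g, b, a} and plot 7 has {e, g, a}, leaving only c.
Block 5, plot 2: block 5 has {a} and plot 2 has {d, f, g, b, a, c}, leaving only e.
Block 5, plot 3: block 5 has {e, a} and plot 3 has {d, e, f, g, b, a}, leaving only c.
Block 5, plot 4: block 5 has {e, a, c} and plot 4 has {d, e, g, b, a, c}, leaving only f.
Block 5, plot 5: block 5 has {e, f, a, c} and plot 5 has {d, e, f, g, c}, leaving only b.
Block 5 already has {e, f, b, a, c} and plot 7 already has {e, g, a, c}, so block 5, plot 7 must be d.

d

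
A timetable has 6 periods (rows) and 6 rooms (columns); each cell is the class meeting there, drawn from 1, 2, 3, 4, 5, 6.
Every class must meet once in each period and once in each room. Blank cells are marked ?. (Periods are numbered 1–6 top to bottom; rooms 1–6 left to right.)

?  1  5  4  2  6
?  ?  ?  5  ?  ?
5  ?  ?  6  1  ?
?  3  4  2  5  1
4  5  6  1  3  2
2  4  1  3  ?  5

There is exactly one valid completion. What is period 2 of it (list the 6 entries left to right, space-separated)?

Period 1, room 1: period 1 has {1, 2, 4, 5, 6} and room 1 has {2, 4, 5}, leaving only 3.
Period 3, room 2: period 3 has {1, 5, 6} and room 2 has {1, 3, 4, 5}, leaving only 2.
Period 2, room 2: period 2 has {5} and room 2 has {1, 2, 3, 4, 5}, leaving only 6.
Period 2, room 1: period 2 has {5, 6} and room 1 has {2, 3, 4, 5}, leaving only 1.
Period 2, room 5: period 2 has {1, 5, 6} and room 5 has {1, 2, 3, 5}, leaving only 4.
Period 2, room 6: period 2 has {1, 4, 5, 6} and room 6 has {1, 2, 5, 6}, leaving only 3.
Period 2, room 3: period 2 has {1, 3, 4, 5, 6} and room 3 has {1, 4, 5, 6}, leaving only 2.
So period 2 reads: 1 6 2 5 4 3.

1 6 2 5 4 3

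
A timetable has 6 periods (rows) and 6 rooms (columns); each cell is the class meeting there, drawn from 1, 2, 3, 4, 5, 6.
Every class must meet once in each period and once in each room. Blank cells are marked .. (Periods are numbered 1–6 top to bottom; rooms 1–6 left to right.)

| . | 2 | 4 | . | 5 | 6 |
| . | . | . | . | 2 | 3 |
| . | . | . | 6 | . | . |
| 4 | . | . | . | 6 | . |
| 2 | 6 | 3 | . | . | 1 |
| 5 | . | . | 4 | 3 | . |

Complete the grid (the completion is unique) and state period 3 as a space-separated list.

3 5 2 6 1 4

Period 5, room 4: period 5 has {1, 2, 3, 6} and room 4 has {4, 6}, leaving only 5.
Period 2, room 4: period 2 has {2, 3} and room 4 has {4, 5, 6}, leaving only 1.
Period 1, room 4: period 1 has {2, 4, 5, 6} and room 4 has {1, 4, 5, 6}, leaving only 3.
Period 1, room 1: period 1 has {2, 3, 4, 5, 6} and room 1 has {2, 4, 5}, leaving only 1.
Period 3, room 1: period 3 has {6} and room 1 has {1, 2, 4, 5}, leaving only 3.
Period 2, room 1: period 2 has {1, 2, 3} and room 1 has {1, 2, 3, 4, 5}, leaving only 6.
Period 2, room 3: period 2 has {1, 2, 3, 6} and room 3 has {3, 4}, leaving only 5.
Period 2, room 2: period 2 has {1, 2, 3, 5, 6} and room 2 has {2, 6}, leaving only 4.
Period 4, room 4: period 4 has {4, 6} and room 4 has {1, 3, 4, 5, 6}, leaving only 2.
Period 4, room 3: period 4 has {2, 4, 6} and room 3 has {3, 4, 5}, leaving only 1.
Period 3, room 3: period 3 has {3, 6} and room 3 has {1, 3, 4, 5}, leaving only 2.
Period 4, room 6: period 4 has {1, 2, 4, 6} and room 6 has {1, 3, 6}, leaving only 5.
Period 3, room 6: period 3 has {2, 3, 6} and room 6 has {1, 3, 5, 6}, leaving only 4.
Period 3, room 5: period 3 has {2, 3, 4, 6} and room 5 has {2, 3, 5, 6}, leaving only 1.
Period 3, room 2: period 3 has {1, 2, 3, 4, 6} and room 2 has {2, 4, 6}, leaving only 5.
So period 3 reads: 3 5 2 6 1 4.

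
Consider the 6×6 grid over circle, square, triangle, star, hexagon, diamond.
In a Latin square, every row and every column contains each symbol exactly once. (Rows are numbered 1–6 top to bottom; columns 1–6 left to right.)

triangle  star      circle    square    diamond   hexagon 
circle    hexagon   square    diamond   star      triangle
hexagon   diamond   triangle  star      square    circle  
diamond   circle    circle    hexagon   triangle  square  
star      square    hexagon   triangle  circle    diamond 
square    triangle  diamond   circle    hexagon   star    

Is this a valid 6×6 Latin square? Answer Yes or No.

Column 3 contains circle twice (at rows 1 and 4), so it is not a permutation.

No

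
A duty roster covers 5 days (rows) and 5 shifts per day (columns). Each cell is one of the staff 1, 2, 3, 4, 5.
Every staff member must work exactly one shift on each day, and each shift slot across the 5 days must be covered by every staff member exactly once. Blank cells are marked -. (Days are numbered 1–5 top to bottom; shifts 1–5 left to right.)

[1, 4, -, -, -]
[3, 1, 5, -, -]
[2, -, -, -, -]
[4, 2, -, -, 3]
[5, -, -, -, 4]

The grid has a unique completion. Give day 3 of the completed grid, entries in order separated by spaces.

2 5 4 3 1

Day 2, shift 5: day 2 has {1, 3, 5} and shift 5 has {3, 4}, leaving only 2.
Day 1, shift 5: day 1 has {1, 4} and shift 5 has {2, 3, 4}, leaving only 5.
Day 3, shift 5: day 3 has {2} and shift 5 has {2, 3, 4, 5}, leaving only 1.
Day 2, shift 4: day 2 has {1, 2, 3, 5} and shift 4 has {}, leaving only 4.
Day 4, shift 3: day 4 has {2, 3, 4} and shift 3 has {5}, leaving only 1.
Day 4, shift 4: day 4 has {1, 2, 3, 4} and shift 4 has {4}, leaving only 5.
Day 3, shift 4: day 3 has {1, 2} and shift 4 has {4, 5}, leaving only 3.
Day 3, shift 2: day 3 has {1, 2, 3} and shift 2 has {1, 2, 4}, leaving only 5.
Day 3, shift 3: day 3 has {1, 2, 3, 5} and shift 3 has {1, 5}, leaving only 4.
So day 3 reads: 2 5 4 3 1.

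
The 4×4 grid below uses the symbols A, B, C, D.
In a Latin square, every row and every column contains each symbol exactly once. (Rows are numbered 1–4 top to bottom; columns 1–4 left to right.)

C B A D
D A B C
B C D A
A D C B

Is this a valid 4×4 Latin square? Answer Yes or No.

Each row is a permutation of the 4 symbols, and so is each column.

Yes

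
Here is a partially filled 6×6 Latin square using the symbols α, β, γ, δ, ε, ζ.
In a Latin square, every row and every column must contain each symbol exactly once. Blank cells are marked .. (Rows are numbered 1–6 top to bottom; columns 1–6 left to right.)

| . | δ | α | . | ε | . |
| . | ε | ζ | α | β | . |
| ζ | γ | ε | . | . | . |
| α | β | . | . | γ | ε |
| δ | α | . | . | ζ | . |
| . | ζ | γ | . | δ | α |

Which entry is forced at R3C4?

δ

Row 2, column 1: row 2 has {α, β, ε, ζ} and column 1 has {α, δ, ζ}, leaving only γ.
Row 1, column 1: row 1 has {α, δ, ε} and column 1 has {α, γ, δ, ζ}, leaving only β.
Row 2, column 6: row 2 has {α, β, γ, ε, ζ} and column 6 has {α, ε}, leaving only δ.
Row 3, column 5: row 3 has {γ, ε, ζ} and column 5 has {β, γ, δ, ε, ζ}, leaving only α.
Row 3, column 6: row 3 has {α, γ, ε, ζ} and column 6 has {α, δ, ε}, leaving only β.
Row 3 already has {α, β, γ, ε, ζ} and column 4 already has {α}, so row 3, column 4 must be δ.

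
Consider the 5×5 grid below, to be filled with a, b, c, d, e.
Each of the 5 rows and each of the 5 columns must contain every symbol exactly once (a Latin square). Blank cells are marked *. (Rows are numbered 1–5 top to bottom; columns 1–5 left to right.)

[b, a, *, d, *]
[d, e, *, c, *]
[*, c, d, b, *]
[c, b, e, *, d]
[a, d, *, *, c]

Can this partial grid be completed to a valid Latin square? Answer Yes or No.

Yes

No row or column among the givens repeats a symbol, and propagating forced cells runs into no contradiction.
One valid completion exists (for instance, b a c d e / d e a c b / e c d b a / c b e a d / a d b e c).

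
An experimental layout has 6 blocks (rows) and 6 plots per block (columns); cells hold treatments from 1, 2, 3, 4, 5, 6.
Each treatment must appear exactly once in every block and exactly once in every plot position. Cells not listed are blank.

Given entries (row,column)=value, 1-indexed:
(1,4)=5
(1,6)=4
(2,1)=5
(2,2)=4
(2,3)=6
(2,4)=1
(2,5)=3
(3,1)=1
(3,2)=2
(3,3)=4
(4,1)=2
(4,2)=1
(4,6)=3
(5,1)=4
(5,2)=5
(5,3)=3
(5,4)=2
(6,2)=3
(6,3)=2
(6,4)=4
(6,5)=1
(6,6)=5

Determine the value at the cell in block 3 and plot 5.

Block 1, plot 2: block 1 has {4, 5} and plot 2 has {1, 2, 3, 4, 5}, leaving only 6.
Block 1, plot 1: block 1 has {4, 5, 6} and plot 1 has {1, 2, 4, 5}, leaving only 3.
Block 1, plot 3: block 1 has {3, 4, 5, 6} and plot 3 has {2, 3, 4, 6}, leaving only 1.
Block 1, plot 5: block 1 has {1, 3, 4, 5, 6} and plot 5 has {1, 3}, leaving only 2.
Block 2, plot 6: block 2 has {1, 3, 4, 5, 6} and plot 6 has {3, 4, 5}, leaving only 2.
Block 3, plot 6: block 3 has {1, 2, 4} and plot 6 has {2, 3, 4, 5}, leaving only 6.
Block 3 already has {1, 2, 4, 6} and plot 5 already has {1, 2, 3}, so block 3, plot 5 must be 5.

5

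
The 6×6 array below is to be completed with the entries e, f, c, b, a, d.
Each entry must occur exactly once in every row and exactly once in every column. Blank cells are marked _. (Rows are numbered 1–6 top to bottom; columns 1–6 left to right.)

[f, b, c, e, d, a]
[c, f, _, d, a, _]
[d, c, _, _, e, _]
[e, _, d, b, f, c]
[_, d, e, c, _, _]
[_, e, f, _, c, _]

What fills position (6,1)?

b

Row 2, column 3: row 2 has {f, c, a, d} and column 3 has {e, f, c, d}, leaving only b.
Row 2, column 6: row 2 has {f, c, b, a, d} and column 6 has {c, a}, leaving only e.
Row 3, column 3: row 3 has {e, c, d} and column 3 has {e, f, c, b, d}, leaving only a.
Row 3, column 4: row 3 has {e, c, a, d} and column 4 has {e, c, b, d}, leaving only f.
Row 3, column 6: row 3 has {e, f, c, a, d} and column 6 has {e, c, a}, leaving only b.
Row 4, column 2: row 4 has {e, f, c, b, d} and column 2 has {e, f, c, b, d}, leaving only a.
Row 5, column 5: row 5 has {e, c, d} and column 5 has {e, f, c, a, d}, leaving only b.
Row 5, column 1: row 5 has {e, c, b, d} and column 1 has {e, f, c, d}, leaving only a.
Row 6 already has {e, f, c} and column 1 already has {e, f, c, a, d}, so row 6, column 1 must be b.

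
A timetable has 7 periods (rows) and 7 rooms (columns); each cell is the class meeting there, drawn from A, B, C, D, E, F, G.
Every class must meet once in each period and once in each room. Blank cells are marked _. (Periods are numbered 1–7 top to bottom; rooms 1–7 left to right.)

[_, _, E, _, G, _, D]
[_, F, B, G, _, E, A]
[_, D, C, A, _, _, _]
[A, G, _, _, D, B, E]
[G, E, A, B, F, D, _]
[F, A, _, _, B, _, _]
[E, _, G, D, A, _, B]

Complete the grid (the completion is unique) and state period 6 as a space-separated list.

F A D E B C G

Period 6, room 3: period 6 has {A, B, F} and room 3 has {A, B, C, E, G}, leaving only D.
Period 2, room 5: period 2 has {A, B, E, F, G} and room 5 has {A, B, D, F, G}, leaving only C.
Period 2, room 1: period 2 has {A, B, C, E, F, G} and room 1 has {A, E, F, G}, leaving only D.
Period 3, room 1: period 3 has {A, C, D} and room 1 has {A, D, E, F, G}, leaving only B.
Period 1, room 1: period 1 has {D, E, G} and room 1 has {A, B, D, E, F, G}, leaving only C.
Period 1, room 2: period 1 has {C, D, E, G} and room 2 has {A, D, E, F, G}, leaving only B.
Period 1, room 4: period 1 has {B, C, D, E, G} and room 4 has {A, B, D, G}, leaving only F.
Period 1, room 6: period 1 has {B, C, D, E, F, G} and room 6 has {B, D, E}, leaving only A.
Period 3, room 5: period 3 has {A, B, C, D} and room 5 has {A, B, C, D, F, G}, leaving only E.
Period 4, room 3: period 4 has {A, B, D, E, G} and room 3 has {A, B, C, D, E, G}, leaving only F.
Period 4, room 4: period 4 has {A, B, D, E, F, G} and room 4 has {A, B, D, F, G}, leaving only C.
Period 6, room 4: period 6 has {A, B, D, F} and room 4 has {A, B, C, D, F, G}, leaving only E.
Period 5, room 7: period 5 has {A, B, D, E, F, G} and room 7 has {A, B, D, E}, leaving only C.
Period 6, room 7: period 6 has {A, B, D, E, F} and room 7 has {A, B, C, D, E}, leaving only G.
Period 6, room 6: period 6 has {A, B, D, E, F, G} and room 6 has {A, B, D, E}, leaving only C.
So period 6 reads: F A D E B C G.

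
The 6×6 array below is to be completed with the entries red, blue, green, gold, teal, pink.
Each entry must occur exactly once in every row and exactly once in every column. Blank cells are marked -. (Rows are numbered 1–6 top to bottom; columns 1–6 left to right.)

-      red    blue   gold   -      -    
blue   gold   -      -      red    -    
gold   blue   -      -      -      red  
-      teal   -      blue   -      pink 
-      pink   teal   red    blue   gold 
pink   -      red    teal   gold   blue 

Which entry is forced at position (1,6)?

Row 4, column 5: row 4 has {blue, teal, pink} and column 5 has {red, blue, gold}, leaving only green.
Row 4, column 1: row 4 has {blue, green, teal, pink} and column 1 has {blue, gold, pink}, leaving only red.
Row 4, column 3: row 4 has {red, blue, green, teal, pink} and column 3 has {red, blue, teal}, leaving only gold.
Row 5, column 1: row 5 has {red, blue, gold, teal, pink} and column 1 has {red, blue, gold, pink}, leaving only green.
Row 1, column 1: row 1 has {red, blue, gold} and column 1 has {red, blue, green, gold, pink}, leaving only teal.
Row 1 already has {red, blue, gold, teal} and column 6 already has {red, blue, gold, pink}, so row 1, column 6 must be green.

green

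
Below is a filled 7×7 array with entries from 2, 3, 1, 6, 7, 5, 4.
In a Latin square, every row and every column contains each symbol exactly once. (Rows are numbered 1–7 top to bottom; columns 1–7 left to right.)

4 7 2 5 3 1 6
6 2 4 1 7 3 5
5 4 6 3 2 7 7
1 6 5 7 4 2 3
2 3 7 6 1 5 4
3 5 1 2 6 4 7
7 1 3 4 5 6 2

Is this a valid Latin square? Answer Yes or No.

Row 3 contains 7 twice (at columns 6 and 7), so it is not a permutation.

No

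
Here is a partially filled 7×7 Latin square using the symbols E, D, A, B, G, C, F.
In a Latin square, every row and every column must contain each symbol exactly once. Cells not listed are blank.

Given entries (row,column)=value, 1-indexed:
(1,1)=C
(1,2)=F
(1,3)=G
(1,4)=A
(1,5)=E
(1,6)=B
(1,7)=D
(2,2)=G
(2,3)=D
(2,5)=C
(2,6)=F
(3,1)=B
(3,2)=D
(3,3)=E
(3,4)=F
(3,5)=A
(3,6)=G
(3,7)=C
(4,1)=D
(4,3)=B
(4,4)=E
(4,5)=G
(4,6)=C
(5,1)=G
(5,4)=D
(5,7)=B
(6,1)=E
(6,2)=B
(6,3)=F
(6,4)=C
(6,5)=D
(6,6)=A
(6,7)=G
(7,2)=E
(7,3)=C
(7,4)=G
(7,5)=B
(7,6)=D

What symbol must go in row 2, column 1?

Row 2 already has {D, G, C, F} and column 1 already has {E, D, B, G, C}, so row 2, column 1 must be A.

A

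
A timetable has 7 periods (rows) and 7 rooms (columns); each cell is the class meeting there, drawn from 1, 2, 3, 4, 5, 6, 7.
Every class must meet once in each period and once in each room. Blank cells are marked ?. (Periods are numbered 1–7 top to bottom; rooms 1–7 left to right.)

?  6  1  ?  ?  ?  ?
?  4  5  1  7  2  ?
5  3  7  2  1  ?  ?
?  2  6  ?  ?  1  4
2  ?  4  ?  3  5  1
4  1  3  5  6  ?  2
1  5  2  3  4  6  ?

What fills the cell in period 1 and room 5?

2

Period 3, room 6: period 3 has {1, 2, 3, 5, 7} and room 6 has {1, 2, 5, 6}, leaving only 4.
Period 3, room 7: period 3 has {1, 2, 3, 4, 5, 7} and room 7 has {1, 2, 4}, leaving only 6.
Period 2, room 7: period 2 has {1, 2, 4, 5, 7} and room 7 has {1, 2, 4, 6}, leaving only 3.
Period 2, room 1: period 2 has {1, 2, 3, 4, 5, 7} and room 1 has {1, 2, 4, 5}, leaving only 6.
Period 4, room 4: period 4 has {1, 2, 4, 6} and room 4 has {1, 2, 3, 5}, leaving only 7.
Period 1, room 4: period 1 has {1, 6} and room 4 has {1, 2, 3, 5, 7}, leaving only 4.
Period 4, room 1: period 4 has {1, 2, 4, 6, 7} and room 1 has {1, 2, 4, 5, 6}, leaving only 3.
Period 1, room 1: period 1 has {1, 4, 6} and room 1 has {1, 2, 3, 4, 5, 6}, leaving only 7.
Period 1, room 6: period 1 has {1, 4, 6, 7} and room 6 has {1, 2, 4, 5, 6}, leaving only 3.
Period 1, room 7: period 1 has {1, 3, 4, 6, 7} and room 7 has {1, 2, 3, 4, 6}, leaving only 5.
Period 1 already has {1, 3, 4, 5, 6, 7} and room 5 already has {1, 3, 4, 6, 7}, so period 1, room 5 must be 2.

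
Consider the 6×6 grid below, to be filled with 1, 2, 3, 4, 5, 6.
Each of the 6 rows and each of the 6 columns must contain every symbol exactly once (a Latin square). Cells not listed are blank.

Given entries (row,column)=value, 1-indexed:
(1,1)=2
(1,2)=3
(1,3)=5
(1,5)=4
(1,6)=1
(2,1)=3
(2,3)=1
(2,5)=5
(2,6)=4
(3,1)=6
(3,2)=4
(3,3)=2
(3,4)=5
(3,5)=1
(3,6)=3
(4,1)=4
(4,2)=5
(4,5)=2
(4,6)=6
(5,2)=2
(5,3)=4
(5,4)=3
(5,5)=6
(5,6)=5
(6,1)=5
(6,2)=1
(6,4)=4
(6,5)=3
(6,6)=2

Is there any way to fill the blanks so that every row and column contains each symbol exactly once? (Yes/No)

No row or column among the givens repeats a symbol, and propagating forced cells runs into no contradiction.
One valid completion exists (for instance, 2 3 5 6 4 1 / 3 6 1 2 5 4 / 6 4 2 5 1 3 / 4 5 3 1 2 6 / 1 2 4 3 6 5 / 5 1 6 4 3 2).

Yes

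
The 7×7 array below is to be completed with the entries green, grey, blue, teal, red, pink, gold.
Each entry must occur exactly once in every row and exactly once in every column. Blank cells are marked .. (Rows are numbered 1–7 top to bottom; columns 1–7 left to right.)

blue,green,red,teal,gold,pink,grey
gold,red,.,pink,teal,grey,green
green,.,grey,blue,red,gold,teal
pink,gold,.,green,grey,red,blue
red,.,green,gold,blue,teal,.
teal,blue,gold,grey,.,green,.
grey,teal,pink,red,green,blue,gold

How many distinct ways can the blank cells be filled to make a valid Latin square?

Row 2, column 3: eliminating its row and column leaves {blue}.
Row 3, column 2: eliminating its row and column leaves {pink}.
Row 4, column 3: eliminating its row and column leaves {teal}.
Row 5, column 2: eliminating its row and column leaves {grey, pink}.
Row 5, column 7: eliminating its row and column leaves {pink}.
Row 6, column 5: eliminating its row and column leaves {pink}.
Row 6, column 7: eliminating its row and column leaves {red, pink}.
Only one assignment across all blanks avoids any row or column repeat, giving 1 completion.

1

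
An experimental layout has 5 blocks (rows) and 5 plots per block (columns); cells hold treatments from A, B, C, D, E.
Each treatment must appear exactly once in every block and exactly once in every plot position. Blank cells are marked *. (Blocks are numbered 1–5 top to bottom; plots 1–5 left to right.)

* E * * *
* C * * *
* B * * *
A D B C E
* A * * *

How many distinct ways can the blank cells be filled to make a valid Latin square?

56

Block 1, plot 1: eliminating its block and plot leaves {B, C, D}.
Block 1, plot 3: eliminating its block and plot leaves {A, C, D}.
Block 1, plot 4: eliminating its block and plot leaves {A, B, D}.
Block 1, plot 5: eliminating its block and plot leaves {A, B, C, D}.
Block 2, plot 1: eliminating its block and plot leaves {B, D, E}.
Block 2, plot 3: eliminating its block and plot leaves {A, D, E}.
Block 2, plot 4: eliminating its block and plot leaves {A, B, D, E}.
Block 2, plot 5: eliminating its block and plot leaves {A, B, D}.
Block 3, plot 1: eliminating its block and plot leaves {C, D, E}.
Block 3, plot 3: eliminating its block and plot leaves {A, C, D, E}.
Block 3, plot 4: eliminating its block and plot leaves {A, D, E}.
Block 3, plot 5: eliminating its block and plot leaves {A, C, D}.
Block 5, plot 1: eliminating its block and plot leaves {B, C, D, E}.
Block 5, plot 3: eliminating its block and plot leaves {C, D, E}.
Block 5, plot 4: eliminating its block and plot leaves {B, D, E}.
Block 5, plot 5: eliminating its block and plot leaves {B, C, D}.
Enumerating the assignments across these blanks that avoid any block or plot repeat gives 56 completions.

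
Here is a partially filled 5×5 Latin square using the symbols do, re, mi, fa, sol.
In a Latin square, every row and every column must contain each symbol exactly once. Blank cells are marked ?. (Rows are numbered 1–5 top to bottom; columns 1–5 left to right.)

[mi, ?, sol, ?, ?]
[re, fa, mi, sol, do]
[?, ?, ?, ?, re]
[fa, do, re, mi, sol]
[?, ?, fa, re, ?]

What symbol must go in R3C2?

Row 1, column 2: row 1 has {mi, sol} and column 2 has {do, fa}, leaving only re.
Row 1, column 5: row 1 has {re, mi, sol} and column 5 has {do, re, sol}, leaving only fa.
Row 1, column 4: row 1 has {re, mi, fa, sol} and column 4 has {re, mi, sol}, leaving only do.
Row 3, column 3: row 3 has {re} and column 3 has {re, mi, fa, sol}, leaving only do.
Row 3, column 1: row 3 has {do, re} and column 1 has {re, mi, fa}, leaving only sol.
Row 3 already has {do, re, sol} and column 2 already has {do, re, fa}, so row 3, column 2 must be mi.

mi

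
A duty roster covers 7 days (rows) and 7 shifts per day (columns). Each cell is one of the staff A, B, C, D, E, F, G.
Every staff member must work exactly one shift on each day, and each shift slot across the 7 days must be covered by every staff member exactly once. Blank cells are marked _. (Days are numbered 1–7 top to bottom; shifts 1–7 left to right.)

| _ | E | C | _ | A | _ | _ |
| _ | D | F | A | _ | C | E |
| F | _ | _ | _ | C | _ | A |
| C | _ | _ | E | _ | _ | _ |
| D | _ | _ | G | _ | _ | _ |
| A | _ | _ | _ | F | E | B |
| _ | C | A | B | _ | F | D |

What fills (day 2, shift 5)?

B

Day 3, shift 4: day 3 has {A, C, F} and shift 4 has {A, B, E, G}, leaving only D.
Day 1, shift 4: day 1 has {A, C, E} and shift 4 has {A, B, D, E, G}, leaving only F.
Day 1, shift 7: day 1 has {A, C, E, F} and shift 7 has {A, B, D, E}, leaving only G.
Day 1, shift 1: day 1 has {A, C, E, F, G} and shift 1 has {A, C, D, F}, leaving only B.
Day 1, shift 6: day 1 has {A, B, C, E, F, G} and shift 6 has {C, E, F}, leaving only D.
Day 2, shift 1: day 2 has {A, C, D, E, F} and shift 1 has {A, B, C, D, F}, leaving only G.
Day 2 already has {A, C, D, E, F, G} and shift 5 already has {A, C, F}, so day 2, shift 5 must be B.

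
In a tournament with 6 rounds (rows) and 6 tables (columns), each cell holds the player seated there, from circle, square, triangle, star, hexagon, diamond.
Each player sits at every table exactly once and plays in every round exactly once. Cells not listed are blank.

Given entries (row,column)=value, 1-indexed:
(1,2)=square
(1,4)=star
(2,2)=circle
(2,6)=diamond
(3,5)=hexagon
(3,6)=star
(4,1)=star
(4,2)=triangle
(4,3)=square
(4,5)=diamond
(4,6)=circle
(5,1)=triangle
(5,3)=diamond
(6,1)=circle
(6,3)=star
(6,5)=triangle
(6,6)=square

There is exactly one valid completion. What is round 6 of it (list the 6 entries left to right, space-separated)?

Round 1, table 5: round 1 has {square, star} and table 5 has {triangle, hexagon, diamond}, leaving only circle.
Round 3, table 2: round 3 has {star, hexagon} and table 2 has {circle, square, triangle}, leaving only diamond.
Round 6, table 2: round 6 has {circle, square, triangle, star} and table 2 has {circle, square, triangle, diamond}, leaving only hexagon.
Round 6, table 4: round 6 has {circle, square, triangle, star, hexagon} and table 4 has {star}, leaving only diamond.
So round 6 reads: circle hexagon star diamond triangle square.

circle hexagon star diamond triangle square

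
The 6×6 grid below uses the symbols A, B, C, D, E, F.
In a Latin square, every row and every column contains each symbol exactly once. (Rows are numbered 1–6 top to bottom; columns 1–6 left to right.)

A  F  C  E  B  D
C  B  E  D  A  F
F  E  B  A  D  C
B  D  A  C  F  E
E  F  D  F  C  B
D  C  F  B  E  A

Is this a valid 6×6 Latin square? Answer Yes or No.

Row 5 contains F twice (at columns 2 and 4), so it is not a permutation.

No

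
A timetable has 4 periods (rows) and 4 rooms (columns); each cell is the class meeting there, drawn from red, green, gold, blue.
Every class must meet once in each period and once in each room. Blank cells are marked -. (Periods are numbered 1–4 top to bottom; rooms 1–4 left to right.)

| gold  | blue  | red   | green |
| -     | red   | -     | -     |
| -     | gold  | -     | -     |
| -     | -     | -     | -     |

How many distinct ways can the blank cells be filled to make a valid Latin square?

Period 2, room 1: eliminating its period and room leaves {green, blue}.
Period 2, room 3: eliminating its period and room leaves {green, gold, blue}.
Period 2, room 4: eliminating its period and room leaves {gold, blue}.
Period 3, room 1: eliminating its period and room leaves {red, green, blue}.
Period 3, room 3: eliminating its period and room leaves {green, blue}.
Period 3, room 4: eliminating its period and room leaves {red, blue}.
Period 4, room 1: eliminating its period and room leaves {red, green, blue}.
Period 4, room 2: eliminating its period and room leaves {green}.
Period 4, room 3: eliminating its period and room leaves {green, gold, blue}.
Period 4, room 4: eliminating its period and room leaves {red, gold, blue}.
Enumerating the assignments across these blanks that avoid any period or room repeat gives 4 completions.

4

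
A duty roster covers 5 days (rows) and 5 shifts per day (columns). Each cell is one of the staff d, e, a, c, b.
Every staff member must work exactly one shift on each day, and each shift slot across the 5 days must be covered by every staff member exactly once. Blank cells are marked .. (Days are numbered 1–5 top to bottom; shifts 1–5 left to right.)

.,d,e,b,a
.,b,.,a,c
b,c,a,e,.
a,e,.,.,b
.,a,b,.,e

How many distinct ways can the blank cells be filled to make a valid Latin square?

Day 1, shift 1: eliminating its day and shift leaves {c}.
Day 2, shift 1: eliminating its day and shift leaves {d, e}.
Day 2, shift 3: eliminating its day and shift leaves {d}.
Day 3, shift 5: eliminating its day and shift leaves {d}.
Day 4, shift 3: eliminating its day and shift leaves {d, c}.
Day 4, shift 4: eliminating its day and shift leaves {d, c}.
Day 5, shift 1: eliminating its day and shift leaves {d, c}.
Day 5, shift 4: eliminating its day and shift leaves {d, c}.
Only one assignment across all blanks avoids any day or shift repeat, giving 1 completion.

1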